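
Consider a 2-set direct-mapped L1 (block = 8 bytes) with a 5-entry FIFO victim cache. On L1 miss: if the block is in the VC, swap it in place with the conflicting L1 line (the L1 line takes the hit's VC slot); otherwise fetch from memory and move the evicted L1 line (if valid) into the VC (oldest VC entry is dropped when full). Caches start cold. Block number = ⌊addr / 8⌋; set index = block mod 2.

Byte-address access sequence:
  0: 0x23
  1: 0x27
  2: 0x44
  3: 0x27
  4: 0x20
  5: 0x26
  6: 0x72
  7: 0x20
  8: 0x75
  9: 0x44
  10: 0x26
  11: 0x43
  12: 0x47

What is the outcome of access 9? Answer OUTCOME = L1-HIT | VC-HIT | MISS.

OUTCOME = VC-HIT

0: 0x23 (blk 4, set 0) → MISS  vc=[]
1: 0x27 (blk 4, set 0) → L1-HIT  vc=[]
2: 0x44 (blk 8, set 0) → MISS  vc=[4]
3: 0x27 (blk 4, set 0) → VC-HIT  vc=[8]
4: 0x20 (blk 4, set 0) → L1-HIT  vc=[8]
5: 0x26 (blk 4, set 0) → L1-HIT  vc=[8]
6: 0x72 (blk 14, set 0) → MISS  vc=[8, 4]
7: 0x20 (blk 4, set 0) → VC-HIT  vc=[8, 14]
8: 0x75 (blk 14, set 0) → VC-HIT  vc=[8, 4]
9: 0x44 (blk 8, set 0) → VC-HIT  vc=[14, 4]
10: 0x26 (blk 4, set 0) → VC-HIT  vc=[14, 8]
11: 0x43 (blk 8, set 0) → VC-HIT  vc=[14, 4]
12: 0x47 (blk 8, set 0) → L1-HIT  vc=[14, 4]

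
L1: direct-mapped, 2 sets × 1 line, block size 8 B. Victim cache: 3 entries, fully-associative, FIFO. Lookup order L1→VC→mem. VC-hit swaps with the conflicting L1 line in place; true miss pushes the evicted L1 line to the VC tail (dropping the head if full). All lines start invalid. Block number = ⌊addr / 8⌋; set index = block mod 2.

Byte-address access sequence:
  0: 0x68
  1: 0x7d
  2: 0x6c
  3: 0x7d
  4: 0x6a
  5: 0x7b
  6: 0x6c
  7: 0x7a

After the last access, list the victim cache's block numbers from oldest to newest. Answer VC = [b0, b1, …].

VC = [13]

  [0] addr=0x68 blk=13 s=1: MISS | VC []
  [1] addr=0x7d blk=15 s=1: MISS | VC [13]
  [2] addr=0x6c blk=13 s=1: VC-HIT | VC [15]
  [3] addr=0x7d blk=15 s=1: VC-HIT | VC [13]
  [4] addr=0x6a blk=13 s=1: VC-HIT | VC [15]
  [5] addr=0x7b blk=15 s=1: VC-HIT | VC [13]
  [6] addr=0x6c blk=13 s=1: VC-HIT | VC [15]
  [7] addr=0x7a blk=15 s=1: VC-HIT | VC [13]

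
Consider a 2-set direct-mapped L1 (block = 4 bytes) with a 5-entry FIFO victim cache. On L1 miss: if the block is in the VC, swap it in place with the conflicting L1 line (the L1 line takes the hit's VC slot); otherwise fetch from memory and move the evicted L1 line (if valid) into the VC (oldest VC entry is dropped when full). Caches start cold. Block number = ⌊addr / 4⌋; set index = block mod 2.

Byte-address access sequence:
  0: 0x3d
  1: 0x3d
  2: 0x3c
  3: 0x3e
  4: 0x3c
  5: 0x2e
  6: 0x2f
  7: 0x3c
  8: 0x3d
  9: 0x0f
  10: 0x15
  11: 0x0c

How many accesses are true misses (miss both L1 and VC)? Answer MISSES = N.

0: 0x3d (blk 15, set 1) → MISS  vc=[]
1: 0x3d (blk 15, set 1) → L1-HIT  vc=[]
2: 0x3c (blk 15, set 1) → L1-HIT  vc=[]
3: 0x3e (blk 15, set 1) → L1-HIT  vc=[]
4: 0x3c (blk 15, set 1) → L1-HIT  vc=[]
5: 0x2e (blk 11, set 1) → MISS  vc=[15]
6: 0x2f (blk 11, set 1) → L1-HIT  vc=[15]
7: 0x3c (blk 15, set 1) → VC-HIT  vc=[11]
8: 0x3d (blk 15, set 1) → L1-HIT  vc=[11]
9: 0xf (blk 3, set 1) → MISS  vc=[11, 15]
10: 0x15 (blk 5, set 1) → MISS  vc=[11, 15, 3]
11: 0xc (blk 3, set 1) → VC-HIT  vc=[11, 15, 5]

MISSES = 4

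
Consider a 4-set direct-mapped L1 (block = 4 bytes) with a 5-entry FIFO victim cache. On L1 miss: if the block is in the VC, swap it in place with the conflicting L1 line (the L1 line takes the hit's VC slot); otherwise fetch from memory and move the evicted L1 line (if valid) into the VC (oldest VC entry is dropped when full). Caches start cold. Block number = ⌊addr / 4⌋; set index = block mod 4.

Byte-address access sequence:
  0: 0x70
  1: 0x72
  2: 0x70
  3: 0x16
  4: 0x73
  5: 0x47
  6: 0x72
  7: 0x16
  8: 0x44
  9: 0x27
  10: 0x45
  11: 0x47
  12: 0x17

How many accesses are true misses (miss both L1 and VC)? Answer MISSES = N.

0: 0x70 (blk 28, set 0) → MISS  vc=[]
1: 0x72 (blk 28, set 0) → L1-HIT  vc=[]
2: 0x70 (blk 28, set 0) → L1-HIT  vc=[]
3: 0x16 (blk 5, set 1) → MISS  vc=[]
4: 0x73 (blk 28, set 0) → L1-HIT  vc=[]
5: 0x47 (blk 17, set 1) → MISS  vc=[5]
6: 0x72 (blk 28, set 0) → L1-HIT  vc=[5]
7: 0x16 (blk 5, set 1) → VC-HIT  vc=[17]
8: 0x44 (blk 17, set 1) → VC-HIT  vc=[5]
9: 0x27 (blk 9, set 1) → MISS  vc=[5, 17]
10: 0x45 (blk 17, set 1) → VC-HIT  vc=[5, 9]
11: 0x47 (blk 17, set 1) → L1-HIT  vc=[5, 9]
12: 0x17 (blk 5, set 1) → VC-HIT  vc=[17, 9]

MISSES = 4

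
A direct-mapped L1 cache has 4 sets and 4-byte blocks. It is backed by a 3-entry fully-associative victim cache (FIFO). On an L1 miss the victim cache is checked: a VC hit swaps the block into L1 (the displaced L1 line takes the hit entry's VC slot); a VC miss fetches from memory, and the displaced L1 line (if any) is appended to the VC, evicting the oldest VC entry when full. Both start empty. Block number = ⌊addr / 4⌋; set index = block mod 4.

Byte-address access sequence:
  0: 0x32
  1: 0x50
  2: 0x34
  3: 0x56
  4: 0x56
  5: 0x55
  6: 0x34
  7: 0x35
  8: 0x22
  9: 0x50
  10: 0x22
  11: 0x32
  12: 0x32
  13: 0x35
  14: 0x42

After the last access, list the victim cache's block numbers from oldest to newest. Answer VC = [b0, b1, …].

0: 0x32 (blk 12, set 0) → MISS  vc=[]
1: 0x50 (blk 20, set 0) → MISS  vc=[12]
2: 0x34 (blk 13, set 1) → MISS  vc=[12]
3: 0x56 (blk 21, set 1) → MISS  vc=[12, 13]
4: 0x56 (blk 21, set 1) → L1-HIT  vc=[12, 13]
5: 0x55 (blk 21, set 1) → L1-HIT  vc=[12, 13]
6: 0x34 (blk 13, set 1) → VC-HIT  vc=[12, 21]
7: 0x35 (blk 13, set 1) → L1-HIT  vc=[12, 21]
8: 0x22 (blk 8, set 0) → MISS  vc=[12, 21, 20]
9: 0x50 (blk 20, set 0) → VC-HIT  vc=[12, 21, 8]
10: 0x22 (blk 8, set 0) → VC-HIT  vc=[12, 21, 20]
11: 0x32 (blk 12, set 0) → VC-HIT  vc=[8, 21, 20]
12: 0x32 (blk 12, set 0) → L1-HIT  vc=[8, 21, 20]
13: 0x35 (blk 13, set 1) → L1-HIT  vc=[8, 21, 20]
14: 0x42 (blk 16, set 0) → MISS  vc=[21, 20, 12]

VC = [21, 20, 12]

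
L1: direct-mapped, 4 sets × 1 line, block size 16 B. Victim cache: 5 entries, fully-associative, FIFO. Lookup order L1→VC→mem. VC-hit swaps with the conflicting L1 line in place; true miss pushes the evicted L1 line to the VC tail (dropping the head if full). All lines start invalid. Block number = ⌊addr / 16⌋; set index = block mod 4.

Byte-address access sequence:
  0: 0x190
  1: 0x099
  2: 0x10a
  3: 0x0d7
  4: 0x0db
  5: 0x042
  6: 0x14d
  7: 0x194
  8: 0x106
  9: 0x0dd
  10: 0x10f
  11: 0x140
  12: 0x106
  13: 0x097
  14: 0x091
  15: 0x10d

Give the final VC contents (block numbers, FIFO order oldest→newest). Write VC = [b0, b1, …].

  [0] addr=0x190 blk=25 s=1: MISS | VC []
  [1] addr=0x99 blk=9 s=1: MISS | VC [25]
  [2] addr=0x10a blk=16 s=0: MISS | VC [25]
  [3] addr=0xd7 blk=13 s=1: MISS | VC [25, 9]
  [4] addr=0xdb blk=13 s=1: L1-HIT | VC [25, 9]
  [5] addr=0x42 blk=4 s=0: MISS | VC [25, 9, 16]
  [6] addr=0x14d blk=20 s=0: MISS | VC [25, 9, 16, 4]
  [7] addr=0x194 blk=25 s=1: VC-HIT | VC [13, 9, 16, 4]
  [8] addr=0x106 blk=16 s=0: VC-HIT | VC [13, 9, 20, 4]
  [9] addr=0xdd blk=13 s=1: VC-HIT | VC [25, 9, 20, 4]
  [10] addr=0x10f blk=16 s=0: L1-HIT | VC [25, 9, 20, 4]
  [11] addr=0x140 blk=20 s=0: VC-HIT | VC [25, 9, 16, 4]
  [12] addr=0x106 blk=16 s=0: VC-HIT | VC [25, 9, 20, 4]
  [13] addr=0x97 blk=9 s=1: VC-HIT | VC [25, 13, 20, 4]
  [14] addr=0x91 blk=9 s=1: L1-HIT | VC [25, 13, 20, 4]
  [15] addr=0x10d blk=16 s=0: L1-HIT | VC [25, 13, 20, 4]

VC = [25, 13, 20, 4]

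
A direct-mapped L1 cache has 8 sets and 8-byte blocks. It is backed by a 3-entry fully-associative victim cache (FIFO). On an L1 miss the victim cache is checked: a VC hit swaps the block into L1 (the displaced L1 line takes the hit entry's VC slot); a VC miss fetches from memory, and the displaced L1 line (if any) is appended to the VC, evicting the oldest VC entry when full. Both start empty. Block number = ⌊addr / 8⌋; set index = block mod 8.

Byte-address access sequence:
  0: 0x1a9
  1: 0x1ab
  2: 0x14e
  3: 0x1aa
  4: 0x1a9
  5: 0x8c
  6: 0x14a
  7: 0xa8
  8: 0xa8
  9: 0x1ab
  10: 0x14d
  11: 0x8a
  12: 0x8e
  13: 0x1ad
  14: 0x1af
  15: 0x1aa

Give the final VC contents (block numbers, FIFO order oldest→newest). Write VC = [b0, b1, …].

#0 0x1a9→b53/s5 MISS; vc=[]
#1 0x1ab→b53/s5 L1-HIT; vc=[]
#2 0x14e→b41/s1 MISS; vc=[]
#3 0x1aa→b53/s5 L1-HIT; vc=[]
#4 0x1a9→b53/s5 L1-HIT; vc=[]
#5 0x8c→b17/s1 MISS; vc=[41]
#6 0x14a→b41/s1 VC-HIT; vc=[17]
#7 0xa8→b21/s5 MISS; vc=[17,53]
#8 0xa8→b21/s5 L1-HIT; vc=[17,53]
#9 0x1ab→b53/s5 VC-HIT; vc=[17,21]
#10 0x14d→b41/s1 L1-HIT; vc=[17,21]
#11 0x8a→b17/s1 VC-HIT; vc=[41,21]
#12 0x8e→b17/s1 L1-HIT; vc=[41,21]
#13 0x1ad→b53/s5 L1-HIT; vc=[41,21]
#14 0x1af→b53/s5 L1-HIT; vc=[41,21]
#15 0x1aa→b53/s5 L1-HIT; vc=[41,21]

VC = [41, 21]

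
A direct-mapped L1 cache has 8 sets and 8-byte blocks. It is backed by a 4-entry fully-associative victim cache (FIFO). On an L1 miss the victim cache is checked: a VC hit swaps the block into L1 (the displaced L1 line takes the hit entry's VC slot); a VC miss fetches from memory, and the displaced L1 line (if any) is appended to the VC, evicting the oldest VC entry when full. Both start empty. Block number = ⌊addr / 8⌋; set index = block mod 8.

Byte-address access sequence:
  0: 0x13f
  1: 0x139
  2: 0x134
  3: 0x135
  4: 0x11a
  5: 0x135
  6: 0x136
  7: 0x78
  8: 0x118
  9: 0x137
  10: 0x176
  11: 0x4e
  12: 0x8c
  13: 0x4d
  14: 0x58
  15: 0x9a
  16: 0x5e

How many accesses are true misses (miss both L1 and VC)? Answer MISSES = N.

#0 0x13f→b39/s7 MISS; vc=[]
#1 0x139→b39/s7 L1-HIT; vc=[]
#2 0x134→b38/s6 MISS; vc=[]
#3 0x135→b38/s6 L1-HIT; vc=[]
#4 0x11a→b35/s3 MISS; vc=[]
#5 0x135→b38/s6 L1-HIT; vc=[]
#6 0x136→b38/s6 L1-HIT; vc=[]
#7 0x78→b15/s7 MISS; vc=[39]
#8 0x118→b35/s3 L1-HIT; vc=[39]
#9 0x137→b38/s6 L1-HIT; vc=[39]
#10 0x176→b46/s6 MISS; vc=[39,38]
#11 0x4e→b9/s1 MISS; vc=[39,38]
#12 0x8c→b17/s1 MISS; vc=[39,38,9]
#13 0x4d→b9/s1 VC-HIT; vc=[39,38,17]
#14 0x58→b11/s3 MISS; vc=[39,38,17,35]
#15 0x9a→b19/s3 MISS; vc=[38,17,35,11]
#16 0x5e→b11/s3 VC-HIT; vc=[38,17,35,19]

MISSES = 9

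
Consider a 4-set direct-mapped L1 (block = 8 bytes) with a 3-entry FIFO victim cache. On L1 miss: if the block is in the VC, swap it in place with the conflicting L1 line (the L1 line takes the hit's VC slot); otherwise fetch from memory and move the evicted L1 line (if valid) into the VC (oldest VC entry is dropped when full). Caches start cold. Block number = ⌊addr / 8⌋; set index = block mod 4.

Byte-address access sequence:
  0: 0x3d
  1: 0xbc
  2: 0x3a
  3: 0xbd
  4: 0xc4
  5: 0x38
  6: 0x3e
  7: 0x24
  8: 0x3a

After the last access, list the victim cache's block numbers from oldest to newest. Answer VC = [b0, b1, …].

VC = [23, 24]

#0 0x3d→b7/s3 MISS; vc=[]
#1 0xbc→b23/s3 MISS; vc=[7]
#2 0x3a→b7/s3 VC-HIT; vc=[23]
#3 0xbd→b23/s3 VC-HIT; vc=[7]
#4 0xc4→b24/s0 MISS; vc=[7]
#5 0x38→b7/s3 VC-HIT; vc=[23]
#6 0x3e→b7/s3 L1-HIT; vc=[23]
#7 0x24→b4/s0 MISS; vc=[23,24]
#8 0x3a→b7/s3 L1-HIT; vc=[23,24]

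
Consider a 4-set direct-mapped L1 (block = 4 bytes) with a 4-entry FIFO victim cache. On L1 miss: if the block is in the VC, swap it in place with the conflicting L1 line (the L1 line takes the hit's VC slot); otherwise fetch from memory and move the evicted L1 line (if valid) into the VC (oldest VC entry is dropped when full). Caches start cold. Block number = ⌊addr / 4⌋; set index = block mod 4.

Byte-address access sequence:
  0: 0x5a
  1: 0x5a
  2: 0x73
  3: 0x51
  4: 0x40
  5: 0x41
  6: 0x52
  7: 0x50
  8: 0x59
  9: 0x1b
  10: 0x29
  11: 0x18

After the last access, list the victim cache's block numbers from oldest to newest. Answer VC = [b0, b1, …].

#0 0x5a→b22/s2 MISS; vc=[]
#1 0x5a→b22/s2 L1-HIT; vc=[]
#2 0x73→b28/s0 MISS; vc=[]
#3 0x51→b20/s0 MISS; vc=[28]
#4 0x40→b16/s0 MISS; vc=[28,20]
#5 0x41→b16/s0 L1-HIT; vc=[28,20]
#6 0x52→b20/s0 VC-HIT; vc=[28,16]
#7 0x50→b20/s0 L1-HIT; vc=[28,16]
#8 0x59→b22/s2 L1-HIT; vc=[28,16]
#9 0x1b→b6/s2 MISS; vc=[28,16,22]
#10 0x29→b10/s2 MISS; vc=[28,16,22,6]
#11 0x18→b6/s2 VC-HIT; vc=[28,16,22,10]

VC = [28, 16, 22, 10]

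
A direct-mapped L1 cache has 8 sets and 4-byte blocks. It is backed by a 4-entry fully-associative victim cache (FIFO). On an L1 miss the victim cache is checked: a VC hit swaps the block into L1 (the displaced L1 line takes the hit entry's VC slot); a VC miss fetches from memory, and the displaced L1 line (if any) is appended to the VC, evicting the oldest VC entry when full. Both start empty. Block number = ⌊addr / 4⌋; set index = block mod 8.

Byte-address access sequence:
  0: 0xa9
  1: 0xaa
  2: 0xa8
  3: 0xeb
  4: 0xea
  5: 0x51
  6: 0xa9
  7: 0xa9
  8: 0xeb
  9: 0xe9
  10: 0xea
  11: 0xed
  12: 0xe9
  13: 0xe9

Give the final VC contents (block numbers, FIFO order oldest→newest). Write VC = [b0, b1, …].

#0 0xa9→b42/s2 MISS; vc=[]
#1 0xaa→b42/s2 L1-HIT; vc=[]
#2 0xa8→b42/s2 L1-HIT; vc=[]
#3 0xeb→b58/s2 MISS; vc=[42]
#4 0xea→b58/s2 L1-HIT; vc=[42]
#5 0x51→b20/s4 MISS; vc=[42]
#6 0xa9→b42/s2 VC-HIT; vc=[58]
#7 0xa9→b42/s2 L1-HIT; vc=[58]
#8 0xeb→b58/s2 VC-HIT; vc=[42]
#9 0xe9→b58/s2 L1-HIT; vc=[42]
#10 0xea→b58/s2 L1-HIT; vc=[42]
#11 0xed→b59/s3 MISS; vc=[42]
#12 0xe9→b58/s2 L1-HIT; vc=[42]
#13 0xe9→b58/s2 L1-HIT; vc=[42]

VC = [42]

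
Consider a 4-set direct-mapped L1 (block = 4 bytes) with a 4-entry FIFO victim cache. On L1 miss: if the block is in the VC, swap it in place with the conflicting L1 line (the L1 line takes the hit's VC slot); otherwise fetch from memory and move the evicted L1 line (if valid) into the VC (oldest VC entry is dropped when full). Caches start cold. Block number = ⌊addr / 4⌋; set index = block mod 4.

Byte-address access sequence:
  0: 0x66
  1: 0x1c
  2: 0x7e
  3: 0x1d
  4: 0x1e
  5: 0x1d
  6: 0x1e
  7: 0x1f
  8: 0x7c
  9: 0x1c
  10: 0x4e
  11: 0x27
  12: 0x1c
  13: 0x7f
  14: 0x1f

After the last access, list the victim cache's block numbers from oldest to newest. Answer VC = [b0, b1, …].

  [0] addr=0x66 blk=25 s=1: MISS | VC []
  [1] addr=0x1c blk=7 s=3: MISS | VC []
  [2] addr=0x7e blk=31 s=3: MISS | VC [7]
  [3] addr=0x1d blk=7 s=3: VC-HIT | VC [31]
  [4] addr=0x1e blk=7 s=3: L1-HIT | VC [31]
  [5] addr=0x1d blk=7 s=3: L1-HIT | VC [31]
  [6] addr=0x1e blk=7 s=3: L1-HIT | VC [31]
  [7] addr=0x1f blk=7 s=3: L1-HIT | VC [31]
  [8] addr=0x7c blk=31 s=3: VC-HIT | VC [7]
  [9] addr=0x1c blk=7 s=3: VC-HIT | VC [31]
  [10] addr=0x4e blk=19 s=3: MISS | VC [31, 7]
  [11] addr=0x27 blk=9 s=1: MISS | VC [31, 7, 25]
  [12] addr=0x1c blk=7 s=3: VC-HIT | VC [31, 19, 25]
  [13] addr=0x7f blk=31 s=3: VC-HIT | VC [7, 19, 25]
  [14] addr=0x1f blk=7 s=3: VC-HIT | VC [31, 19, 25]

VC = [31, 19, 25]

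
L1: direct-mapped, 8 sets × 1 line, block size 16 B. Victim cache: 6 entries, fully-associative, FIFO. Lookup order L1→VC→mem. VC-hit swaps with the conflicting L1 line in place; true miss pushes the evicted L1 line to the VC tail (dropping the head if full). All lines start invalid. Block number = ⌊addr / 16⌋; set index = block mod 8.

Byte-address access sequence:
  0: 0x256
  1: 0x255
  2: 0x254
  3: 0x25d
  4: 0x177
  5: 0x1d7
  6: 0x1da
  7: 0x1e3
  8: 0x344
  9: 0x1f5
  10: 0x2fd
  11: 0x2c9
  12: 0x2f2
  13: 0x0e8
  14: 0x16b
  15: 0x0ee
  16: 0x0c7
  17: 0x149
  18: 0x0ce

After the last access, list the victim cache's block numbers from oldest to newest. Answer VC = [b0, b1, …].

VC = [31, 52, 30, 22, 44, 20]

  [0] addr=0x256 blk=37 s=5: MISS | VC []
  [1] addr=0x255 blk=37 s=5: L1-HIT | VC []
  [2] addr=0x254 blk=37 s=5: L1-HIT | VC []
  [3] addr=0x25d blk=37 s=5: L1-HIT | VC []
  [4] addr=0x177 blk=23 s=7: MISS | VC []
  [5] addr=0x1d7 blk=29 s=5: MISS | VC [37]
  [6] addr=0x1da blk=29 s=5: L1-HIT | VC [37]
  [7] addr=0x1e3 blk=30 s=6: MISS | VC [37]
  [8] addr=0x344 blk=52 s=4: MISS | VC [37]
  [9] addr=0x1f5 blk=31 s=7: MISS | VC [37, 23]
  [10] addr=0x2fd blk=47 s=7: MISS | VC [37, 23, 31]
  [11] addr=0x2c9 blk=44 s=4: MISS | VC [37, 23, 31, 52]
  [12] addr=0x2f2 blk=47 s=7: L1-HIT | VC [37, 23, 31, 52]
  [13] addr=0xe8 blk=14 s=6: MISS | VC [37, 23, 31, 52, 30]
  [14] addr=0x16b blk=22 s=6: MISS | VC [37, 23, 31, 52, 30, 14]
  [15] addr=0xee blk=14 s=6: VC-HIT | VC [37, 23, 31, 52, 30, 22]
  [16] addr=0xc7 blk=12 s=4: MISS | VC [23, 31, 52, 30, 22, 44]
  [17] addr=0x149 blk=20 s=4: MISS | VC [31, 52, 30, 22, 44, 12]
  [18] addr=0xce blk=12 s=4: VC-HIT | VC [31, 52, 30, 22, 44, 20]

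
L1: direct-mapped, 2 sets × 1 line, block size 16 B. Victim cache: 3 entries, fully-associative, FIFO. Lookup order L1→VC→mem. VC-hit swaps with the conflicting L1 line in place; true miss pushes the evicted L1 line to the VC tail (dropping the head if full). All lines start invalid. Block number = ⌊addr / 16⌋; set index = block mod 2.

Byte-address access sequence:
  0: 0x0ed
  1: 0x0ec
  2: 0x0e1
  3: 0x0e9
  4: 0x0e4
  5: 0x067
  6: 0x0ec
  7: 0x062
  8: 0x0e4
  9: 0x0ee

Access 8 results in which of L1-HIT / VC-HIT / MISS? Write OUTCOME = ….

#0 0xed→b14/s0 MISS; vc=[]
#1 0xec→b14/s0 L1-HIT; vc=[]
#2 0xe1→b14/s0 L1-HIT; vc=[]
#3 0xe9→b14/s0 L1-HIT; vc=[]
#4 0xe4→b14/s0 L1-HIT; vc=[]
#5 0x67→b6/s0 MISS; vc=[14]
#6 0xec→b14/s0 VC-HIT; vc=[6]
#7 0x62→b6/s0 VC-HIT; vc=[14]
#8 0xe4→b14/s0 VC-HIT; vc=[6]
#9 0xee→b14/s0 L1-HIT; vc=[6]

OUTCOME = VC-HIT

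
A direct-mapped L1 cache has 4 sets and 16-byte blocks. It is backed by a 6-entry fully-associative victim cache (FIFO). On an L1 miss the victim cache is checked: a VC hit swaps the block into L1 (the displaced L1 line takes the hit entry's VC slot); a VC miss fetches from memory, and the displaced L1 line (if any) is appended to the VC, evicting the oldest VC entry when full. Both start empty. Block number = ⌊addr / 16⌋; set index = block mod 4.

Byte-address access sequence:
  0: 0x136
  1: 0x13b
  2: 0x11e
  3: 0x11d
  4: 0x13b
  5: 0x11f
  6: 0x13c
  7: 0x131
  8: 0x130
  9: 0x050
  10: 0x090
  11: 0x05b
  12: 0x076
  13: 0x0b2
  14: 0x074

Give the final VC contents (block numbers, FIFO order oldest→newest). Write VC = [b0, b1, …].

VC = [17, 9, 19, 11]

#0 0x136→b19/s3 MISS; vc=[]
#1 0x13b→b19/s3 L1-HIT; vc=[]
#2 0x11e→b17/s1 MISS; vc=[]
#3 0x11d→b17/s1 L1-HIT; vc=[]
#4 0x13b→b19/s3 L1-HIT; vc=[]
#5 0x11f→b17/s1 L1-HIT; vc=[]
#6 0x13c→b19/s3 L1-HIT; vc=[]
#7 0x131→b19/s3 L1-HIT; vc=[]
#8 0x130→b19/s3 L1-HIT; vc=[]
#9 0x50→b5/s1 MISS; vc=[17]
#10 0x90→b9/s1 MISS; vc=[17,5]
#11 0x5b→b5/s1 VC-HIT; vc=[17,9]
#12 0x76→b7/s3 MISS; vc=[17,9,19]
#13 0xb2→b11/s3 MISS; vc=[17,9,19,7]
#14 0x74→b7/s3 VC-HIT; vc=[17,9,19,11]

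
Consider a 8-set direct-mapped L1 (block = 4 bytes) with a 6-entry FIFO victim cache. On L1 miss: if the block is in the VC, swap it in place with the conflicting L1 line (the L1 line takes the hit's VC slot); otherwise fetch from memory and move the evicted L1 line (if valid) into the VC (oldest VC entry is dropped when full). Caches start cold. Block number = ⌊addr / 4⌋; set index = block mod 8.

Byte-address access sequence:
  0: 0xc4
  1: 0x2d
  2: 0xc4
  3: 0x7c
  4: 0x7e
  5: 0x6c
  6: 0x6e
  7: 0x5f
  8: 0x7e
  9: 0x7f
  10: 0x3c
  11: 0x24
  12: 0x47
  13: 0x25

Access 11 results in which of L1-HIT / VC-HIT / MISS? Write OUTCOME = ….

OUTCOME = MISS

0: 0xc4 (blk 49, set 1) → MISS  vc=[]
1: 0x2d (blk 11, set 3) → MISS  vc=[]
2: 0xc4 (blk 49, set 1) → L1-HIT  vc=[]
3: 0x7c (blk 31, set 7) → MISS  vc=[]
4: 0x7e (blk 31, set 7) → L1-HIT  vc=[]
5: 0x6c (blk 27, set 3) → MISS  vc=[11]
6: 0x6e (blk 27, set 3) → L1-HIT  vc=[11]
7: 0x5f (blk 23, set 7) → MISS  vc=[11, 31]
8: 0x7e (blk 31, set 7) → VC-HIT  vc=[11, 23]
9: 0x7f (blk 31, set 7) → L1-HIT  vc=[11, 23]
10: 0x3c (blk 15, set 7) → MISS  vc=[11, 23, 31]
11: 0x24 (blk 9, set 1) → MISS  vc=[11, 23, 31, 49]
12: 0x47 (blk 17, set 1) → MISS  vc=[11, 23, 31, 49, 9]
13: 0x25 (blk 9, set 1) → VC-HIT  vc=[11, 23, 31, 49, 17]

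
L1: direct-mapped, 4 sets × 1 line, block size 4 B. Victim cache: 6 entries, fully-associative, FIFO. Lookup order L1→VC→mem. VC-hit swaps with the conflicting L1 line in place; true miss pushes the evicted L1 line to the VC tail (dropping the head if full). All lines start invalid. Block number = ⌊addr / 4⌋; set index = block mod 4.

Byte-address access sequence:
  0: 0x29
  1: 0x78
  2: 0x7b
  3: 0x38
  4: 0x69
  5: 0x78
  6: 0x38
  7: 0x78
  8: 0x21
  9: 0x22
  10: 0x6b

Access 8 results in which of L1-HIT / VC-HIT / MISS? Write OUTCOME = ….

OUTCOME = MISS

0: 0x29 (blk 10, set 2) → MISS  vc=[]
1: 0x78 (blk 30, set 2) → MISS  vc=[10]
2: 0x7b (blk 30, set 2) → L1-HIT  vc=[10]
3: 0x38 (blk 14, set 2) → MISS  vc=[10, 30]
4: 0x69 (blk 26, set 2) → MISS  vc=[10, 30, 14]
5: 0x78 (blk 30, set 2) → VC-HIT  vc=[10, 26, 14]
6: 0x38 (blk 14, set 2) → VC-HIT  vc=[10, 26, 30]
7: 0x78 (blk 30, set 2) → VC-HIT  vc=[10, 26, 14]
8: 0x21 (blk 8, set 0) → MISS  vc=[10, 26, 14]
9: 0x22 (blk 8, set 0) → L1-HIT  vc=[10, 26, 14]
10: 0x6b (blk 26, set 2) → VC-HIT  vc=[10, 30, 14]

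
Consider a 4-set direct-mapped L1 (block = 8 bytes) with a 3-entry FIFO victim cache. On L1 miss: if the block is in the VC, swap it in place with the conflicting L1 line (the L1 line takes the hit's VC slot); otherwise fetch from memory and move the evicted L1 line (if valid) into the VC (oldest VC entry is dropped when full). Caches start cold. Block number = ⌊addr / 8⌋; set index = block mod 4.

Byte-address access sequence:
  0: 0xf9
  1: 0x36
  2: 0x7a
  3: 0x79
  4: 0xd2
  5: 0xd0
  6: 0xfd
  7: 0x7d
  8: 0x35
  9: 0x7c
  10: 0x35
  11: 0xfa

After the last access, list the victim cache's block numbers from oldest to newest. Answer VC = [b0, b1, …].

VC = [15, 26]

  [0] addr=0xf9 blk=31 s=3: MISS | VC []
  [1] addr=0x36 blk=6 s=2: MISS | VC []
  [2] addr=0x7a blk=15 s=3: MISS | VC [31]
  [3] addr=0x79 blk=15 s=3: L1-HIT | VC [31]
  [4] addr=0xd2 blk=26 s=2: MISS | VC [31, 6]
  [5] addr=0xd0 blk=26 s=2: L1-HIT | VC [31, 6]
  [6] addr=0xfd blk=31 s=3: VC-HIT | VC [15, 6]
  [7] addr=0x7d blk=15 s=3: VC-HIT | VC [31, 6]
  [8] addr=0x35 blk=6 s=2: VC-HIT | VC [31, 26]
  [9] addr=0x7c blk=15 s=3: L1-HIT | VC [31, 26]
  [10] addr=0x35 blk=6 s=2: L1-HIT | VC [31, 26]
  [11] addr=0xfa blk=31 s=3: VC-HIT | VC [15, 26]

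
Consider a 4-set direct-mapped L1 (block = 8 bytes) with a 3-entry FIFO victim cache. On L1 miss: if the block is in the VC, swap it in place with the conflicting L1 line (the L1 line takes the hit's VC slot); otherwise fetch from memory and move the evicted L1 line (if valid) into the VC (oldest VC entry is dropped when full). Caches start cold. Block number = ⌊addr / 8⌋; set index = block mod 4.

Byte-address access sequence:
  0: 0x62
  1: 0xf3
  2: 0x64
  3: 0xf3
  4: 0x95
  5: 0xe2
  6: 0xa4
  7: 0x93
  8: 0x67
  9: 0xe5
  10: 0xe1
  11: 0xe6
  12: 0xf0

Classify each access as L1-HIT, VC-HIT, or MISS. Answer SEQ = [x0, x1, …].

  [0] addr=0x62 blk=12 s=0: MISS | VC []
  [1] addr=0xf3 blk=30 s=2: MISS | VC []
  [2] addr=0x64 blk=12 s=0: L1-HIT | VC []
  [3] addr=0xf3 blk=30 s=2: L1-HIT | VC []
  [4] addr=0x95 blk=18 s=2: MISS | VC [30]
  [5] addr=0xe2 blk=28 s=0: MISS | VC [30, 12]
  [6] addr=0xa4 blk=20 s=0: MISS | VC [30, 12, 28]
  [7] addr=0x93 blk=18 s=2: L1-HIT | VC [30, 12, 28]
  [8] addr=0x67 blk=12 s=0: VC-HIT | VC [30, 20, 28]
  [9] addr=0xe5 blk=28 s=0: VC-HIT | VC [30, 20, 12]
  [10] addr=0xe1 blk=28 s=0: L1-HIT | VC [30, 20, 12]
  [11] addr=0xe6 blk=28 s=0: L1-HIT | VC [30, 20, 12]
  [12] addr=0xf0 blk=30 s=2: VC-HIT | VC [18, 20, 12]

SEQ = [MISS, MISS, L1-HIT, L1-HIT, MISS, MISS, MISS, L1-HIT, VC-HIT, VC-HIT, L1-HIT, L1-HIT, VC-HIT]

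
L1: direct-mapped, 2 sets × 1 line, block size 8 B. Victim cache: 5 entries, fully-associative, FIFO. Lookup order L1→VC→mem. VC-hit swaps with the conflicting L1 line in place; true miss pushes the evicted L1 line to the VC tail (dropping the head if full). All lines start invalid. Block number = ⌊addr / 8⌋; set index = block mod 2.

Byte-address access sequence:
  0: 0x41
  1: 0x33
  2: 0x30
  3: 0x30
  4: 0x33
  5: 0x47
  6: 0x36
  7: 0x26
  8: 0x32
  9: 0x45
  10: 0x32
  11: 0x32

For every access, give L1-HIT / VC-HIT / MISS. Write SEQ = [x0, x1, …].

#0 0x41→b8/s0 MISS; vc=[]
#1 0x33→b6/s0 MISS; vc=[8]
#2 0x30→b6/s0 L1-HIT; vc=[8]
#3 0x30→b6/s0 L1-HIT; vc=[8]
#4 0x33→b6/s0 L1-HIT; vc=[8]
#5 0x47→b8/s0 VC-HIT; vc=[6]
#6 0x36→b6/s0 VC-HIT; vc=[8]
#7 0x26→b4/s0 MISS; vc=[8,6]
#8 0x32→b6/s0 VC-HIT; vc=[8,4]
#9 0x45→b8/s0 VC-HIT; vc=[6,4]
#10 0x32→b6/s0 VC-HIT; vc=[8,4]
#11 0x32→b6/s0 L1-HIT; vc=[8,4]

SEQ = [MISS, MISS, L1-HIT, L1-HIT, L1-HIT, VC-HIT, VC-HIT, MISS, VC-HIT, VC-HIT, VC-HIT, L1-HIT]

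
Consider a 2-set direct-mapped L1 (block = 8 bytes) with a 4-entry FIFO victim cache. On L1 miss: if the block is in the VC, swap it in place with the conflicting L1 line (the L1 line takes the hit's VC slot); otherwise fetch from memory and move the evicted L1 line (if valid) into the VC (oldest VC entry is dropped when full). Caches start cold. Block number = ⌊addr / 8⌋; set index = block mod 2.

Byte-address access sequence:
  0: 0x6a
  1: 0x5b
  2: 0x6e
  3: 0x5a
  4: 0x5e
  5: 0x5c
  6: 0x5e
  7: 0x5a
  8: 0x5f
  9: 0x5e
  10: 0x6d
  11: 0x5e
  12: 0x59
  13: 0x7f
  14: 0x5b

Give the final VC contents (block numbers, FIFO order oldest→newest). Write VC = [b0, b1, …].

#0 0x6a→b13/s1 MISS; vc=[]
#1 0x5b→b11/s1 MISS; vc=[13]
#2 0x6e→b13/s1 VC-HIT; vc=[11]
#3 0x5a→b11/s1 VC-HIT; vc=[13]
#4 0x5e→b11/s1 L1-HIT; vc=[13]
#5 0x5c→b11/s1 L1-HIT; vc=[13]
#6 0x5e→b11/s1 L1-HIT; vc=[13]
#7 0x5a→b11/s1 L1-HIT; vc=[13]
#8 0x5f→b11/s1 L1-HIT; vc=[13]
#9 0x5e→b11/s1 L1-HIT; vc=[13]
#10 0x6d→b13/s1 VC-HIT; vc=[11]
#11 0x5e→b11/s1 VC-HIT; vc=[13]
#12 0x59→b11/s1 L1-HIT; vc=[13]
#13 0x7f→b15/s1 MISS; vc=[13,11]
#14 0x5b→b11/s1 VC-HIT; vc=[13,15]

VC = [13, 15]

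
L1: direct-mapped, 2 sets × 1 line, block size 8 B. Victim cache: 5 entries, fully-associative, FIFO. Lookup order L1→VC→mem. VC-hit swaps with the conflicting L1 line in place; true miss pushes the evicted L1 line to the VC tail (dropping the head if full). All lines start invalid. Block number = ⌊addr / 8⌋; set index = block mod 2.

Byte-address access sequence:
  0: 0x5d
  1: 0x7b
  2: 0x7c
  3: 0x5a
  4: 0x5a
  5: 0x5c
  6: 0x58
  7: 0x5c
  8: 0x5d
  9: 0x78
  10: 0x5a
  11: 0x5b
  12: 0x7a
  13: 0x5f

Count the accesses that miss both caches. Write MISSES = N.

MISSES = 2

0: 0x5d (blk 11, set 1) → MISS  vc=[]
1: 0x7b (blk 15, set 1) → MISS  vc=[11]
2: 0x7c (blk 15, set 1) → L1-HIT  vc=[11]
3: 0x5a (blk 11, set 1) → VC-HIT  vc=[15]
4: 0x5a (blk 11, set 1) → L1-HIT  vc=[15]
5: 0x5c (blk 11, set 1) → L1-HIT  vc=[15]
6: 0x58 (blk 11, set 1) → L1-HIT  vc=[15]
7: 0x5c (blk 11, set 1) → L1-HIT  vc=[15]
8: 0x5d (blk 11, set 1) → L1-HIT  vc=[15]
9: 0x78 (blk 15, set 1) → VC-HIT  vc=[11]
10: 0x5a (blk 11, set 1) → VC-HIT  vc=[15]
11: 0x5b (blk 11, set 1) → L1-HIT  vc=[15]
12: 0x7a (blk 15, set 1) → VC-HIT  vc=[11]
13: 0x5f (blk 11, set 1) → VC-HIT  vc=[15]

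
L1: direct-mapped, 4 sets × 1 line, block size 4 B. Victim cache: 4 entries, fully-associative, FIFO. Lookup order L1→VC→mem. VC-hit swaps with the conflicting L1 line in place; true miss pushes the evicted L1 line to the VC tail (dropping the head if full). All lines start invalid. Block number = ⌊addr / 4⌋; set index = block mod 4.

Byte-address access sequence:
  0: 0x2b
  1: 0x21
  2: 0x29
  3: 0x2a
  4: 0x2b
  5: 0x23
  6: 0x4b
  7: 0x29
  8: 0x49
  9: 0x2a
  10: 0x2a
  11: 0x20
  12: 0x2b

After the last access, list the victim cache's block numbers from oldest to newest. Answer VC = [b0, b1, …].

VC = [18]

  [0] addr=0x2b blk=10 s=2: MISS | VC []
  [1] addr=0x21 blk=8 s=0: MISS | VC []
  [2] addr=0x29 blk=10 s=2: L1-HIT | VC []
  [3] addr=0x2a blk=10 s=2: L1-HIT | VC []
  [4] addr=0x2b blk=10 s=2: L1-HIT | VC []
  [5] addr=0x23 blk=8 s=0: L1-HIT | VC []
  [6] addr=0x4b blk=18 s=2: MISS | VC [10]
  [7] addr=0x29 blk=10 s=2: VC-HIT | VC [18]
  [8] addr=0x49 blk=18 s=2: VC-HIT | VC [10]
  [9] addr=0x2a blk=10 s=2: VC-HIT | VC [18]
  [10] addr=0x2a blk=10 s=2: L1-HIT | VC [18]
  [11] addr=0x20 blk=8 s=0: L1-HIT | VC [18]
  [12] addr=0x2b blk=10 s=2: L1-HIT | VC [18]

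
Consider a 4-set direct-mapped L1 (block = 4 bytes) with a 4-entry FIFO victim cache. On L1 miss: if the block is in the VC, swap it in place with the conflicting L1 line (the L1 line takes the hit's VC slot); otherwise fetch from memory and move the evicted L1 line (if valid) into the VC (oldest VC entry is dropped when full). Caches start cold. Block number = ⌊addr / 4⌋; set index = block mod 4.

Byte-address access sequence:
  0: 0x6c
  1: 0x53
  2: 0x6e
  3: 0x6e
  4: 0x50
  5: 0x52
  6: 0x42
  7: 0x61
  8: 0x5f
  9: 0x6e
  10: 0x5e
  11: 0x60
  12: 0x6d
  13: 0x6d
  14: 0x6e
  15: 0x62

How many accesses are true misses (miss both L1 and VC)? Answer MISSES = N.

  [0] addr=0x6c blk=27 s=3: MISS | VC []
  [1] addr=0x53 blk=20 s=0: MISS | VC []
  [2] addr=0x6e blk=27 s=3: L1-HIT | VC []
  [3] addr=0x6e blk=27 s=3: L1-HIT | VC []
  [4] addr=0x50 blk=20 s=0: L1-HIT | VC []
  [5] addr=0x52 blk=20 s=0: L1-HIT | VC []
  [6] addr=0x42 blk=16 s=0: MISS | VC [20]
  [7] addr=0x61 blk=24 s=0: MISS | VC [20, 16]
  [8] addr=0x5f blk=23 s=3: MISS | VC [20, 16, 27]
  [9] addr=0x6e blk=27 s=3: VC-HIT | VC [20, 16, 23]
  [10] addr=0x5e blk=23 s=3: VC-HIT | VC [20, 16, 27]
  [11] addr=0x60 blk=24 s=0: L1-HIT | VC [20, 16, 27]
  [12] addr=0x6d blk=27 s=3: VC-HIT | VC [20, 16, 23]
  [13] addr=0x6d blk=27 s=3: L1-HIT | VC [20, 16, 23]
  [14] addr=0x6e blk=27 s=3: L1-HIT | VC [20, 16, 23]
  [15] addr=0x62 blk=24 s=0: L1-HIT | VC [20, 16, 23]

MISSES = 5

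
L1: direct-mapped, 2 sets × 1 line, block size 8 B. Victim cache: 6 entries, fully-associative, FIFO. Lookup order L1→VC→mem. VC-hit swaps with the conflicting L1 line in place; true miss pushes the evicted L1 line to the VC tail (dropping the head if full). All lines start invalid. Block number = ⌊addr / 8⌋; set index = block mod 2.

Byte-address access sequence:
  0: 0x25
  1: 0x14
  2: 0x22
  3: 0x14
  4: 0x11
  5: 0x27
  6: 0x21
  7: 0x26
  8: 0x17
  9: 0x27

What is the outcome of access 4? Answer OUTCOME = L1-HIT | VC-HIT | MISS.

OUTCOME = L1-HIT

#0 0x25→b4/s0 MISS; vc=[]
#1 0x14→b2/s0 MISS; vc=[4]
#2 0x22→b4/s0 VC-HIT; vc=[2]
#3 0x14→b2/s0 VC-HIT; vc=[4]
#4 0x11→b2/s0 L1-HIT; vc=[4]
#5 0x27→b4/s0 VC-HIT; vc=[2]
#6 0x21→b4/s0 L1-HIT; vc=[2]
#7 0x26→b4/s0 L1-HIT; vc=[2]
#8 0x17→b2/s0 VC-HIT; vc=[4]
#9 0x27→b4/s0 VC-HIT; vc=[2]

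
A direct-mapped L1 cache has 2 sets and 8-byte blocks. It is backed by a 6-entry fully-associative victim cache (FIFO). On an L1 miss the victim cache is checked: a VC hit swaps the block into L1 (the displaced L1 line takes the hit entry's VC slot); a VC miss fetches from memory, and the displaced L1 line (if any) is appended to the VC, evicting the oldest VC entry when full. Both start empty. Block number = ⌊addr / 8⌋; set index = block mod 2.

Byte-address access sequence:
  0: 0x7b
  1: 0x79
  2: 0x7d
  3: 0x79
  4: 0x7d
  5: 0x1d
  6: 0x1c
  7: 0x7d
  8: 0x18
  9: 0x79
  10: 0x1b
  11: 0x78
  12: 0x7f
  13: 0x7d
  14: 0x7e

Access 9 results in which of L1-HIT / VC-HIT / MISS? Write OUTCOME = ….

  [0] addr=0x7b blk=15 s=1: MISS | VC []
  [1] addr=0x79 blk=15 s=1: L1-HIT | VC []
  [2] addr=0x7d blk=15 s=1: L1-HIT | VC []
  [3] addr=0x79 blk=15 s=1: L1-HIT | VC []
  [4] addr=0x7d blk=15 s=1: L1-HIT | VC []
  [5] addr=0x1d blk=3 s=1: MISS | VC [15]
  [6] addr=0x1c blk=3 s=1: L1-HIT | VC [15]
  [7] addr=0x7d blk=15 s=1: VC-HIT | VC [3]
  [8] addr=0x18 blk=3 s=1: VC-HIT | VC [15]
  [9] addr=0x79 blk=15 s=1: VC-HIT | VC [3]
  [10] addr=0x1b blk=3 s=1: VC-HIT | VC [15]
  [11] addr=0x78 blk=15 s=1: VC-HIT | VC [3]
  [12] addr=0x7f blk=15 s=1: L1-HIT | VC [3]
  [13] addr=0x7d blk=15 s=1: L1-HIT | VC [3]
  [14] addr=0x7e blk=15 s=1: L1-HIT | VC [3]

OUTCOME = VC-HIT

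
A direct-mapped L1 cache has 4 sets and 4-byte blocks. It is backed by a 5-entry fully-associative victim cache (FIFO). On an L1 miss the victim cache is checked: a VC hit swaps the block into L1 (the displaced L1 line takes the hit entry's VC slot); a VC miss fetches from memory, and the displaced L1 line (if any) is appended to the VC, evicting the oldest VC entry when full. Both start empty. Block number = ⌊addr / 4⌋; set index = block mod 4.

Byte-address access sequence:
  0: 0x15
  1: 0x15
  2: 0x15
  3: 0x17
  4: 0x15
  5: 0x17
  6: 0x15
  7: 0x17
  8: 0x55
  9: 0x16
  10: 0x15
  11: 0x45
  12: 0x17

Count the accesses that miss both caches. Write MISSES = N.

  [0] addr=0x15 blk=5 s=1: MISS | VC []
  [1] addr=0x15 blk=5 s=1: L1-HIT | VC []
  [2] addr=0x15 blk=5 s=1: L1-HIT | VC []
  [3] addr=0x17 blk=5 s=1: L1-HIT | VC []
  [4] addr=0x15 blk=5 s=1: L1-HIT | VC []
  [5] addr=0x17 blk=5 s=1: L1-HIT | VC []
  [6] addr=0x15 blk=5 s=1: L1-HIT | VC []
  [7] addr=0x17 blk=5 s=1: L1-HIT | VC []
  [8] addr=0x55 blk=21 s=1: MISS | VC [5]
  [9] addr=0x16 blk=5 s=1: VC-HIT | VC [21]
  [10] addr=0x15 blk=5 s=1: L1-HIT | VC [21]
  [11] addr=0x45 blk=17 s=1: MISS | VC [21, 5]
  [12] addr=0x17 blk=5 s=1: VC-HIT | VC [21, 17]

MISSES = 3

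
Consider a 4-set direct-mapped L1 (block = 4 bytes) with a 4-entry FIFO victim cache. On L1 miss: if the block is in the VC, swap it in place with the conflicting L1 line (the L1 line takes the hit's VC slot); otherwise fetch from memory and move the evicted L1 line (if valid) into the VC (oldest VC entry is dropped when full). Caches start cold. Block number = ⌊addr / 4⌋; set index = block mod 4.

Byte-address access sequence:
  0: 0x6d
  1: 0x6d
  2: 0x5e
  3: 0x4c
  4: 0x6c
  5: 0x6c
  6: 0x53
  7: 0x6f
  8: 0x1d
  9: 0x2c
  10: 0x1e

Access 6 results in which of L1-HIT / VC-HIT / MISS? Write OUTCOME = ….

OUTCOME = MISS

#0 0x6d→b27/s3 MISS; vc=[]
#1 0x6d→b27/s3 L1-HIT; vc=[]
#2 0x5e→b23/s3 MISS; vc=[27]
#3 0x4c→b19/s3 MISS; vc=[27,23]
#4 0x6c→b27/s3 VC-HIT; vc=[19,23]
#5 0x6c→b27/s3 L1-HIT; vc=[19,23]
#6 0x53→b20/s0 MISS; vc=[19,23]
#7 0x6f→b27/s3 L1-HIT; vc=[19,23]
#8 0x1d→b7/s3 MISS; vc=[19,23,27]
#9 0x2c→b11/s3 MISS; vc=[19,23,27,7]
#10 0x1e→b7/s3 VC-HIT; vc=[19,23,27,11]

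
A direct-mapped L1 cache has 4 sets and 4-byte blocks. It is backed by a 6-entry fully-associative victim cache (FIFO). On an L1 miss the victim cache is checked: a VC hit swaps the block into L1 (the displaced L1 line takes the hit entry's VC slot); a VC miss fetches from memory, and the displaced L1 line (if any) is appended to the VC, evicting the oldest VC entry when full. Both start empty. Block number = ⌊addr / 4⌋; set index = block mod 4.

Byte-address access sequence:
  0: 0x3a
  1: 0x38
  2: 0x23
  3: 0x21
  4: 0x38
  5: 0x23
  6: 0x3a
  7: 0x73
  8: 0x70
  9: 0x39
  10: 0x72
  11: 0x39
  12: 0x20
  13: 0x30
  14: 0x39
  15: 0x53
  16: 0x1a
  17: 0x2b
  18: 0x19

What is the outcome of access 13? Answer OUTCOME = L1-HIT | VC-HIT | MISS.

OUTCOME = MISS

#0 0x3a→b14/s2 MISS; vc=[]
#1 0x38→b14/s2 L1-HIT; vc=[]
#2 0x23→b8/s0 MISS; vc=[]
#3 0x21→b8/s0 L1-HIT; vc=[]
#4 0x38→b14/s2 L1-HIT; vc=[]
#5 0x23→b8/s0 L1-HIT; vc=[]
#6 0x3a→b14/s2 L1-HIT; vc=[]
#7 0x73→b28/s0 MISS; vc=[8]
#8 0x70→b28/s0 L1-HIT; vc=[8]
#9 0x39→b14/s2 L1-HIT; vc=[8]
#10 0x72→b28/s0 L1-HIT; vc=[8]
#11 0x39→b14/s2 L1-HIT; vc=[8]
#12 0x20→b8/s0 VC-HIT; vc=[28]
#13 0x30→b12/s0 MISS; vc=[28,8]
#14 0x39→b14/s2 L1-HIT; vc=[28,8]
#15 0x53→b20/s0 MISS; vc=[28,8,12]
#16 0x1a→b6/s2 MISS; vc=[28,8,12,14]
#17 0x2b→b10/s2 MISS; vc=[28,8,12,14,6]
#18 0x19→b6/s2 VC-HIT; vc=[28,8,12,14,10]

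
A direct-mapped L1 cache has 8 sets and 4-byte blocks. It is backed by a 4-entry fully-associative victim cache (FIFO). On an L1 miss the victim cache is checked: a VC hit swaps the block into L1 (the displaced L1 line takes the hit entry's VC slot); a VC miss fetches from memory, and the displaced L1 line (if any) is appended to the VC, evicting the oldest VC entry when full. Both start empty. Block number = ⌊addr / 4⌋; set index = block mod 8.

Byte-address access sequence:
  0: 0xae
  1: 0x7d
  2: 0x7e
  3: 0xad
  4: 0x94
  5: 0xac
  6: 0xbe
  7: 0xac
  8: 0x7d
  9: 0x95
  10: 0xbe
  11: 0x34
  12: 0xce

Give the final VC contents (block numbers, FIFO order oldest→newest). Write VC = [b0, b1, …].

VC = [31, 37, 43]

#0 0xae→b43/s3 MISS; vc=[]
#1 0x7d→b31/s7 MISS; vc=[]
#2 0x7e→b31/s7 L1-HIT; vc=[]
#3 0xad→b43/s3 L1-HIT; vc=[]
#4 0x94→b37/s5 MISS; vc=[]
#5 0xac→b43/s3 L1-HIT; vc=[]
#6 0xbe→b47/s7 MISS; vc=[31]
#7 0xac→b43/s3 L1-HIT; vc=[31]
#8 0x7d→b31/s7 VC-HIT; vc=[47]
#9 0x95→b37/s5 L1-HIT; vc=[47]
#10 0xbe→b47/s7 VC-HIT; vc=[31]
#11 0x34→b13/s5 MISS; vc=[31,37]
#12 0xce→b51/s3 MISS; vc=[31,37,43]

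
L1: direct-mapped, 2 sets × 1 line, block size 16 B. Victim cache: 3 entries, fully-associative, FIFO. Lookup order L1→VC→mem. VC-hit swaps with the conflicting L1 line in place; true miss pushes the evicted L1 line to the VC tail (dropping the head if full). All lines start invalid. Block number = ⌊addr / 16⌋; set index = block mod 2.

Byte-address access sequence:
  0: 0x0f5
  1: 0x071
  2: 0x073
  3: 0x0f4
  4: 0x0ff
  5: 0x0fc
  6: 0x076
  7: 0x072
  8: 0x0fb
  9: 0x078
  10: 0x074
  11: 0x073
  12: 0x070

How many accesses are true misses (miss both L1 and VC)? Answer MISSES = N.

0: 0xf5 (blk 15, set 1) → MISS  vc=[]
1: 0x71 (blk 7, set 1) → MISS  vc=[15]
2: 0x73 (blk 7, set 1) → L1-HIT  vc=[15]
3: 0xf4 (blk 15, set 1) → VC-HIT  vc=[7]
4: 0xff (blk 15, set 1) → L1-HIT  vc=[7]
5: 0xfc (blk 15, set 1) → L1-HIT  vc=[7]
6: 0x76 (blk 7, set 1) → VC-HIT  vc=[15]
7: 0x72 (blk 7, set 1) → L1-HIT  vc=[15]
8: 0xfb (blk 15, set 1) → VC-HIT  vc=[7]
9: 0x78 (blk 7, set 1) → VC-HIT  vc=[15]
10: 0x74 (blk 7, set 1) → L1-HIT  vc=[15]
11: 0x73 (blk 7, set 1) → L1-HIT  vc=[15]
12: 0x70 (blk 7, set 1) → L1-HIT  vc=[15]

MISSES = 2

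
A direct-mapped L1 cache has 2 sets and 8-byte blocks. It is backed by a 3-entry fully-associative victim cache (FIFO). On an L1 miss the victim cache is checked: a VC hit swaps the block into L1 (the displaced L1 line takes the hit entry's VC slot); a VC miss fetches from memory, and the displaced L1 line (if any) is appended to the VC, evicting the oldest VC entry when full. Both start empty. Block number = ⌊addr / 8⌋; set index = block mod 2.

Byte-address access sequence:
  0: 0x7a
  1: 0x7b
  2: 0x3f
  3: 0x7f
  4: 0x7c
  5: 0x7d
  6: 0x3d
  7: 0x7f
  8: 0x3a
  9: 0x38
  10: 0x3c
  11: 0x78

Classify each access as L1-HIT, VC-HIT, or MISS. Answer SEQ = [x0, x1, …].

SEQ = [MISS, L1-HIT, MISS, VC-HIT, L1-HIT, L1-HIT, VC-HIT, VC-HIT, VC-HIT, L1-HIT, L1-HIT, VC-HIT]

0: 0x7a (blk 15, set 1) → MISS  vc=[]
1: 0x7b (blk 15, set 1) → L1-HIT  vc=[]
2: 0x3f (blk 7, set 1) → MISS  vc=[15]
3: 0x7f (blk 15, set 1) → VC-HIT  vc=[7]
4: 0x7c (blk 15, set 1) → L1-HIT  vc=[7]
5: 0x7d (blk 15, set 1) → L1-HIT  vc=[7]
6: 0x3d (blk 7, set 1) → VC-HIT  vc=[15]
7: 0x7f (blk 15, set 1) → VC-HIT  vc=[7]
8: 0x3a (blk 7, set 1) → VC-HIT  vc=[15]
9: 0x38 (blk 7, set 1) → L1-HIT  vc=[15]
10: 0x3c (blk 7, set 1) → L1-HIT  vc=[15]
11: 0x78 (blk 15, set 1) → VC-HIT  vc=[7]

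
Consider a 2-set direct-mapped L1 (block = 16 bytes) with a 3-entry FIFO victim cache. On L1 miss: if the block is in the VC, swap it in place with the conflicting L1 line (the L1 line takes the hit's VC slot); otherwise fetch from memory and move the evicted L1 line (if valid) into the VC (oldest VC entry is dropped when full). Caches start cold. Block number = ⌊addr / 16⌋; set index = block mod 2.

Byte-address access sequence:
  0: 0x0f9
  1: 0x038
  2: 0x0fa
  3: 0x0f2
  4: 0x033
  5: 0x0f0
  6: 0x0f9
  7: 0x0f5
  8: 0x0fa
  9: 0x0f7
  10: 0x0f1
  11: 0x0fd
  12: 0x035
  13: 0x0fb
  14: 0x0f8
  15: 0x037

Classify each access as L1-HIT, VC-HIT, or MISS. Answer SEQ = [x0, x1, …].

  [0] addr=0xf9 blk=15 s=1: MISS | VC []
  [1] addr=0x38 blk=3 s=1: MISS | VC [15]
  [2] addr=0xfa blk=15 s=1: VC-HIT | VC [3]
  [3] addr=0xf2 blk=15 s=1: L1-HIT | VC [3]
  [4] addr=0x33 blk=3 s=1: VC-HIT | VC [15]
  [5] addr=0xf0 blk=15 s=1: VC-HIT | VC [3]
  [6] addr=0xf9 blk=15 s=1: L1-HIT | VC [3]
  [7] addr=0xf5 blk=15 s=1: L1-HIT | VC [3]
  [8] addr=0xfa blk=15 s=1: L1-HIT | VC [3]
  [9] addr=0xf7 blk=15 s=1: L1-HIT | VC [3]
  [10] addr=0xf1 blk=15 s=1: L1-HIT | VC [3]
  [11] addr=0xfd blk=15 s=1: L1-HIT | VC [3]
  [12] addr=0x35 blk=3 s=1: VC-HIT | VC [15]
  [13] addr=0xfb blk=15 s=1: VC-HIT | VC [3]
  [14] addr=0xf8 blk=15 s=1: L1-HIT | VC [3]
  [15] addr=0x37 blk=3 s=1: VC-HIT | VC [15]

SEQ = [MISS, MISS, VC-HIT, L1-HIT, VC-HIT, VC-HIT, L1-HIT, L1-HIT, L1-HIT, L1-HIT, L1-HIT, L1-HIT, VC-HIT, VC-HIT, L1-HIT, VC-HIT]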